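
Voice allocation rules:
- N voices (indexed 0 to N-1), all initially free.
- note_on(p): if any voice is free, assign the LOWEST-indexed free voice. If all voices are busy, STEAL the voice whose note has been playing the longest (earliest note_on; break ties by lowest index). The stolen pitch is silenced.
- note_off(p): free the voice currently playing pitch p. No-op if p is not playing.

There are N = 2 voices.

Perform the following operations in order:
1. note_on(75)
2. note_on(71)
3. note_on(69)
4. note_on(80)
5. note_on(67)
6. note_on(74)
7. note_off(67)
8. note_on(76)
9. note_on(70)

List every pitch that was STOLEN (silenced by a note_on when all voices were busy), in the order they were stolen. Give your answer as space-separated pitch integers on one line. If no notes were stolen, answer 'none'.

Op 1: note_on(75): voice 0 is free -> assigned | voices=[75 -]
Op 2: note_on(71): voice 1 is free -> assigned | voices=[75 71]
Op 3: note_on(69): all voices busy, STEAL voice 0 (pitch 75, oldest) -> assign | voices=[69 71]
Op 4: note_on(80): all voices busy, STEAL voice 1 (pitch 71, oldest) -> assign | voices=[69 80]
Op 5: note_on(67): all voices busy, STEAL voice 0 (pitch 69, oldest) -> assign | voices=[67 80]
Op 6: note_on(74): all voices busy, STEAL voice 1 (pitch 80, oldest) -> assign | voices=[67 74]
Op 7: note_off(67): free voice 0 | voices=[- 74]
Op 8: note_on(76): voice 0 is free -> assigned | voices=[76 74]
Op 9: note_on(70): all voices busy, STEAL voice 1 (pitch 74, oldest) -> assign | voices=[76 70]

Answer: 75 71 69 80 74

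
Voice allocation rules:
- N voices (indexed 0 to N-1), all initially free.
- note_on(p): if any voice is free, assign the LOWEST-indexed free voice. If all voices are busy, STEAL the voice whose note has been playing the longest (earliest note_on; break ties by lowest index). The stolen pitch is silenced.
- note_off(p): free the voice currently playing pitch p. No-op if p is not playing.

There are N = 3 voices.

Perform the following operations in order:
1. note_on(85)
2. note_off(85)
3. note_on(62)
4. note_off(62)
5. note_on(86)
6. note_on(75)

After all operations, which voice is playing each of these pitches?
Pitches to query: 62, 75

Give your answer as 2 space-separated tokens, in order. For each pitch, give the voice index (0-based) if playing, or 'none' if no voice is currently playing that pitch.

Answer: none 1

Derivation:
Op 1: note_on(85): voice 0 is free -> assigned | voices=[85 - -]
Op 2: note_off(85): free voice 0 | voices=[- - -]
Op 3: note_on(62): voice 0 is free -> assigned | voices=[62 - -]
Op 4: note_off(62): free voice 0 | voices=[- - -]
Op 5: note_on(86): voice 0 is free -> assigned | voices=[86 - -]
Op 6: note_on(75): voice 1 is free -> assigned | voices=[86 75 -]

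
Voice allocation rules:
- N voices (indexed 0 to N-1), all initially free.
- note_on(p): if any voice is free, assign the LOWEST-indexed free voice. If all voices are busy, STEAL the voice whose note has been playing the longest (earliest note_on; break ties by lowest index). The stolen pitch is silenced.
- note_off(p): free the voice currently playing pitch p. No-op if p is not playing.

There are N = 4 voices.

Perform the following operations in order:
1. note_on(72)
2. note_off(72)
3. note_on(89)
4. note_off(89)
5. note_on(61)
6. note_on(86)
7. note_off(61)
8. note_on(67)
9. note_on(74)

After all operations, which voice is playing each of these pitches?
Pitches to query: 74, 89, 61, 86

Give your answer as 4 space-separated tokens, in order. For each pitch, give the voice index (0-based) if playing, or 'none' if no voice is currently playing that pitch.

Op 1: note_on(72): voice 0 is free -> assigned | voices=[72 - - -]
Op 2: note_off(72): free voice 0 | voices=[- - - -]
Op 3: note_on(89): voice 0 is free -> assigned | voices=[89 - - -]
Op 4: note_off(89): free voice 0 | voices=[- - - -]
Op 5: note_on(61): voice 0 is free -> assigned | voices=[61 - - -]
Op 6: note_on(86): voice 1 is free -> assigned | voices=[61 86 - -]
Op 7: note_off(61): free voice 0 | voices=[- 86 - -]
Op 8: note_on(67): voice 0 is free -> assigned | voices=[67 86 - -]
Op 9: note_on(74): voice 2 is free -> assigned | voices=[67 86 74 -]

Answer: 2 none none 1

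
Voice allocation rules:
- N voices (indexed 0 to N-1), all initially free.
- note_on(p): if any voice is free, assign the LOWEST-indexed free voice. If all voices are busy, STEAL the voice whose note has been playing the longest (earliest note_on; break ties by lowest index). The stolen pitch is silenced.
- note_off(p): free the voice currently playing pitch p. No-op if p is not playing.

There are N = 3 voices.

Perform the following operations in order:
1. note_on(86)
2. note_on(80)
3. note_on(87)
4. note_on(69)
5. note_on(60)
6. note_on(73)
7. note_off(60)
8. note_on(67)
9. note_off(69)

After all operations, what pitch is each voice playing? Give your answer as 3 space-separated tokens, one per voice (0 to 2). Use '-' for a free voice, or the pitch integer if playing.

Op 1: note_on(86): voice 0 is free -> assigned | voices=[86 - -]
Op 2: note_on(80): voice 1 is free -> assigned | voices=[86 80 -]
Op 3: note_on(87): voice 2 is free -> assigned | voices=[86 80 87]
Op 4: note_on(69): all voices busy, STEAL voice 0 (pitch 86, oldest) -> assign | voices=[69 80 87]
Op 5: note_on(60): all voices busy, STEAL voice 1 (pitch 80, oldest) -> assign | voices=[69 60 87]
Op 6: note_on(73): all voices busy, STEAL voice 2 (pitch 87, oldest) -> assign | voices=[69 60 73]
Op 7: note_off(60): free voice 1 | voices=[69 - 73]
Op 8: note_on(67): voice 1 is free -> assigned | voices=[69 67 73]
Op 9: note_off(69): free voice 0 | voices=[- 67 73]

Answer: - 67 73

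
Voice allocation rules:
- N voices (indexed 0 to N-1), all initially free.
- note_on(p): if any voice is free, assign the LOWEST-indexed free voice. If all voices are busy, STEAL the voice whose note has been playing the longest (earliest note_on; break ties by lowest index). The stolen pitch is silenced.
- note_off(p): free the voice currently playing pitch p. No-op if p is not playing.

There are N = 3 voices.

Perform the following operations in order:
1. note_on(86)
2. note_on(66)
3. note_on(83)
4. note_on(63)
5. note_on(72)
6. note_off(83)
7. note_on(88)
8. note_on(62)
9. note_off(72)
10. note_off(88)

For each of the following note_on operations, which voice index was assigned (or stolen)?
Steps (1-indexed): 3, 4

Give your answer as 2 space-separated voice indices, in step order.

Answer: 2 0

Derivation:
Op 1: note_on(86): voice 0 is free -> assigned | voices=[86 - -]
Op 2: note_on(66): voice 1 is free -> assigned | voices=[86 66 -]
Op 3: note_on(83): voice 2 is free -> assigned | voices=[86 66 83]
Op 4: note_on(63): all voices busy, STEAL voice 0 (pitch 86, oldest) -> assign | voices=[63 66 83]
Op 5: note_on(72): all voices busy, STEAL voice 1 (pitch 66, oldest) -> assign | voices=[63 72 83]
Op 6: note_off(83): free voice 2 | voices=[63 72 -]
Op 7: note_on(88): voice 2 is free -> assigned | voices=[63 72 88]
Op 8: note_on(62): all voices busy, STEAL voice 0 (pitch 63, oldest) -> assign | voices=[62 72 88]
Op 9: note_off(72): free voice 1 | voices=[62 - 88]
Op 10: note_off(88): free voice 2 | voices=[62 - -]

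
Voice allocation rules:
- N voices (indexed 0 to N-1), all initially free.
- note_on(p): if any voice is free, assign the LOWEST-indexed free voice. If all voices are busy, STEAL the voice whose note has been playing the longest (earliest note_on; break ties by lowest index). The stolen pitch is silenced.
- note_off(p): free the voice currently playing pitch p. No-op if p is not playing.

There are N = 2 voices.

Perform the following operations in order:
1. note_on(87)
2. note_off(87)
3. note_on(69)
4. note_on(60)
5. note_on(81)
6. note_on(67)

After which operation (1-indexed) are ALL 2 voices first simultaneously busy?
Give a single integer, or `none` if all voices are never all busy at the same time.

Op 1: note_on(87): voice 0 is free -> assigned | voices=[87 -]
Op 2: note_off(87): free voice 0 | voices=[- -]
Op 3: note_on(69): voice 0 is free -> assigned | voices=[69 -]
Op 4: note_on(60): voice 1 is free -> assigned | voices=[69 60]
Op 5: note_on(81): all voices busy, STEAL voice 0 (pitch 69, oldest) -> assign | voices=[81 60]
Op 6: note_on(67): all voices busy, STEAL voice 1 (pitch 60, oldest) -> assign | voices=[81 67]

Answer: 4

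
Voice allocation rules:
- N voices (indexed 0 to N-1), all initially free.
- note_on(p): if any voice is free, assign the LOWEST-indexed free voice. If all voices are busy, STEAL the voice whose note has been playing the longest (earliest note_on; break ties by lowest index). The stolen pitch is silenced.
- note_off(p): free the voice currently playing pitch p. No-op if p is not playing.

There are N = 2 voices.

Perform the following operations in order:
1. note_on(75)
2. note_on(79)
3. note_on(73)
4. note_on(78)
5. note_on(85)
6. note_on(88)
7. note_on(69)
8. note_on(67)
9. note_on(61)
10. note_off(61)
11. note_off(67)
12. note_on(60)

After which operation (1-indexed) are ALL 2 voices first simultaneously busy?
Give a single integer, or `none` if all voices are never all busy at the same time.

Answer: 2

Derivation:
Op 1: note_on(75): voice 0 is free -> assigned | voices=[75 -]
Op 2: note_on(79): voice 1 is free -> assigned | voices=[75 79]
Op 3: note_on(73): all voices busy, STEAL voice 0 (pitch 75, oldest) -> assign | voices=[73 79]
Op 4: note_on(78): all voices busy, STEAL voice 1 (pitch 79, oldest) -> assign | voices=[73 78]
Op 5: note_on(85): all voices busy, STEAL voice 0 (pitch 73, oldest) -> assign | voices=[85 78]
Op 6: note_on(88): all voices busy, STEAL voice 1 (pitch 78, oldest) -> assign | voices=[85 88]
Op 7: note_on(69): all voices busy, STEAL voice 0 (pitch 85, oldest) -> assign | voices=[69 88]
Op 8: note_on(67): all voices busy, STEAL voice 1 (pitch 88, oldest) -> assign | voices=[69 67]
Op 9: note_on(61): all voices busy, STEAL voice 0 (pitch 69, oldest) -> assign | voices=[61 67]
Op 10: note_off(61): free voice 0 | voices=[- 67]
Op 11: note_off(67): free voice 1 | voices=[- -]
Op 12: note_on(60): voice 0 is free -> assigned | voices=[60 -]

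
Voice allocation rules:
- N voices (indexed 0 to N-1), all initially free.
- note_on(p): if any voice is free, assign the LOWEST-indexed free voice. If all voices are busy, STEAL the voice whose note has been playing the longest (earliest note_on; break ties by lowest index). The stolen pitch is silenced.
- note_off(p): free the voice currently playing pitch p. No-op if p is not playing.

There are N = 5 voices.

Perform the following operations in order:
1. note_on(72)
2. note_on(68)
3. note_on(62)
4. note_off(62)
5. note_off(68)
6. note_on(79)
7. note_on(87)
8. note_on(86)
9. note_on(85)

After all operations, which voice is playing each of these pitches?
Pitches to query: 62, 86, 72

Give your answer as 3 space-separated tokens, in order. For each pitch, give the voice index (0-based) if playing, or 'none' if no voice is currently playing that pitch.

Answer: none 3 0

Derivation:
Op 1: note_on(72): voice 0 is free -> assigned | voices=[72 - - - -]
Op 2: note_on(68): voice 1 is free -> assigned | voices=[72 68 - - -]
Op 3: note_on(62): voice 2 is free -> assigned | voices=[72 68 62 - -]
Op 4: note_off(62): free voice 2 | voices=[72 68 - - -]
Op 5: note_off(68): free voice 1 | voices=[72 - - - -]
Op 6: note_on(79): voice 1 is free -> assigned | voices=[72 79 - - -]
Op 7: note_on(87): voice 2 is free -> assigned | voices=[72 79 87 - -]
Op 8: note_on(86): voice 3 is free -> assigned | voices=[72 79 87 86 -]
Op 9: note_on(85): voice 4 is free -> assigned | voices=[72 79 87 86 85]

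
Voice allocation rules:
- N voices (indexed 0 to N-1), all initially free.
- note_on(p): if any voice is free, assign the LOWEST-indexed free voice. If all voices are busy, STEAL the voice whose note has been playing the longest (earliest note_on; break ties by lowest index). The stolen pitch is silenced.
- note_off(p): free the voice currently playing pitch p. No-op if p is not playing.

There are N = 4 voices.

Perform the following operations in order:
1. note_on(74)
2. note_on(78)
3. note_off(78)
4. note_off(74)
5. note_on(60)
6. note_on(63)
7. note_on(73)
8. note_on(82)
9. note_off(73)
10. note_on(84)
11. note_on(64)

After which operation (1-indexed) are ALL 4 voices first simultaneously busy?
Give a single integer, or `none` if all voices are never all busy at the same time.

Op 1: note_on(74): voice 0 is free -> assigned | voices=[74 - - -]
Op 2: note_on(78): voice 1 is free -> assigned | voices=[74 78 - -]
Op 3: note_off(78): free voice 1 | voices=[74 - - -]
Op 4: note_off(74): free voice 0 | voices=[- - - -]
Op 5: note_on(60): voice 0 is free -> assigned | voices=[60 - - -]
Op 6: note_on(63): voice 1 is free -> assigned | voices=[60 63 - -]
Op 7: note_on(73): voice 2 is free -> assigned | voices=[60 63 73 -]
Op 8: note_on(82): voice 3 is free -> assigned | voices=[60 63 73 82]
Op 9: note_off(73): free voice 2 | voices=[60 63 - 82]
Op 10: note_on(84): voice 2 is free -> assigned | voices=[60 63 84 82]
Op 11: note_on(64): all voices busy, STEAL voice 0 (pitch 60, oldest) -> assign | voices=[64 63 84 82]

Answer: 8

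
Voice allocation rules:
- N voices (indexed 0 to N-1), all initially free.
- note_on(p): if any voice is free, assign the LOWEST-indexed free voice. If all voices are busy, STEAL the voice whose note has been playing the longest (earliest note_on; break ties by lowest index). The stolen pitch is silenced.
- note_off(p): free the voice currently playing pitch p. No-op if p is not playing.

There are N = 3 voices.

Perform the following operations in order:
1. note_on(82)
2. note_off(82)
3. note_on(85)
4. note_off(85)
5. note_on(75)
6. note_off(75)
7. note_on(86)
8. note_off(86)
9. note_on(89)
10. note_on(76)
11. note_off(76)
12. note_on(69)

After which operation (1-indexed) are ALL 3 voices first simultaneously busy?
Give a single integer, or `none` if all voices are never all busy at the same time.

Op 1: note_on(82): voice 0 is free -> assigned | voices=[82 - -]
Op 2: note_off(82): free voice 0 | voices=[- - -]
Op 3: note_on(85): voice 0 is free -> assigned | voices=[85 - -]
Op 4: note_off(85): free voice 0 | voices=[- - -]
Op 5: note_on(75): voice 0 is free -> assigned | voices=[75 - -]
Op 6: note_off(75): free voice 0 | voices=[- - -]
Op 7: note_on(86): voice 0 is free -> assigned | voices=[86 - -]
Op 8: note_off(86): free voice 0 | voices=[- - -]
Op 9: note_on(89): voice 0 is free -> assigned | voices=[89 - -]
Op 10: note_on(76): voice 1 is free -> assigned | voices=[89 76 -]
Op 11: note_off(76): free voice 1 | voices=[89 - -]
Op 12: note_on(69): voice 1 is free -> assigned | voices=[89 69 -]

Answer: none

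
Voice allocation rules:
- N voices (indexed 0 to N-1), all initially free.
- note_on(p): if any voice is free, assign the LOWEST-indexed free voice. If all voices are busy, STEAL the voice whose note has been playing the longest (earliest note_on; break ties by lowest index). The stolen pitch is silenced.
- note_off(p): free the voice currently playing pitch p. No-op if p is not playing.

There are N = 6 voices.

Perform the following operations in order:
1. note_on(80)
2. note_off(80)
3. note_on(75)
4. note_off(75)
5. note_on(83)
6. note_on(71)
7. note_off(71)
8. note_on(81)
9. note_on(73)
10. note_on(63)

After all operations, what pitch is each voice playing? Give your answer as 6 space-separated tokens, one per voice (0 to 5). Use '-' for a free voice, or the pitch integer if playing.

Answer: 83 81 73 63 - -

Derivation:
Op 1: note_on(80): voice 0 is free -> assigned | voices=[80 - - - - -]
Op 2: note_off(80): free voice 0 | voices=[- - - - - -]
Op 3: note_on(75): voice 0 is free -> assigned | voices=[75 - - - - -]
Op 4: note_off(75): free voice 0 | voices=[- - - - - -]
Op 5: note_on(83): voice 0 is free -> assigned | voices=[83 - - - - -]
Op 6: note_on(71): voice 1 is free -> assigned | voices=[83 71 - - - -]
Op 7: note_off(71): free voice 1 | voices=[83 - - - - -]
Op 8: note_on(81): voice 1 is free -> assigned | voices=[83 81 - - - -]
Op 9: note_on(73): voice 2 is free -> assigned | voices=[83 81 73 - - -]
Op 10: note_on(63): voice 3 is free -> assigned | voices=[83 81 73 63 - -]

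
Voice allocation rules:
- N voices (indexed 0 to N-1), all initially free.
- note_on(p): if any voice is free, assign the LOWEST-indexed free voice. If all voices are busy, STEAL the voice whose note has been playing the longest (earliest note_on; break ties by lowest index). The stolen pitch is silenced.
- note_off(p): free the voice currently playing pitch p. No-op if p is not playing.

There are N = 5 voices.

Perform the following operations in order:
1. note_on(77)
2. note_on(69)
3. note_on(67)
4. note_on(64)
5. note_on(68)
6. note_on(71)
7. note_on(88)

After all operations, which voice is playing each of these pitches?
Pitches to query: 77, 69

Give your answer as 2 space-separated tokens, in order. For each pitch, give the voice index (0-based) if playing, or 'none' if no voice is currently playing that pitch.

Answer: none none

Derivation:
Op 1: note_on(77): voice 0 is free -> assigned | voices=[77 - - - -]
Op 2: note_on(69): voice 1 is free -> assigned | voices=[77 69 - - -]
Op 3: note_on(67): voice 2 is free -> assigned | voices=[77 69 67 - -]
Op 4: note_on(64): voice 3 is free -> assigned | voices=[77 69 67 64 -]
Op 5: note_on(68): voice 4 is free -> assigned | voices=[77 69 67 64 68]
Op 6: note_on(71): all voices busy, STEAL voice 0 (pitch 77, oldest) -> assign | voices=[71 69 67 64 68]
Op 7: note_on(88): all voices busy, STEAL voice 1 (pitch 69, oldest) -> assign | voices=[71 88 67 64 68]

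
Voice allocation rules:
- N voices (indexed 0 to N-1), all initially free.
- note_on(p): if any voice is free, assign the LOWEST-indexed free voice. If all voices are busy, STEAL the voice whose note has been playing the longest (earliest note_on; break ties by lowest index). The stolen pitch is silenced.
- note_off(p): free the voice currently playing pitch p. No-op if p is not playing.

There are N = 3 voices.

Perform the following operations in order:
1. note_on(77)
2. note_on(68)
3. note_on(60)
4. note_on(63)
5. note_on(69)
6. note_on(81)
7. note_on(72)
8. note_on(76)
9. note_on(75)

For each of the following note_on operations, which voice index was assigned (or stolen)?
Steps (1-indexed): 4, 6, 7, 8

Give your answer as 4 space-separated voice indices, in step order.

Op 1: note_on(77): voice 0 is free -> assigned | voices=[77 - -]
Op 2: note_on(68): voice 1 is free -> assigned | voices=[77 68 -]
Op 3: note_on(60): voice 2 is free -> assigned | voices=[77 68 60]
Op 4: note_on(63): all voices busy, STEAL voice 0 (pitch 77, oldest) -> assign | voices=[63 68 60]
Op 5: note_on(69): all voices busy, STEAL voice 1 (pitch 68, oldest) -> assign | voices=[63 69 60]
Op 6: note_on(81): all voices busy, STEAL voice 2 (pitch 60, oldest) -> assign | voices=[63 69 81]
Op 7: note_on(72): all voices busy, STEAL voice 0 (pitch 63, oldest) -> assign | voices=[72 69 81]
Op 8: note_on(76): all voices busy, STEAL voice 1 (pitch 69, oldest) -> assign | voices=[72 76 81]
Op 9: note_on(75): all voices busy, STEAL voice 2 (pitch 81, oldest) -> assign | voices=[72 76 75]

Answer: 0 2 0 1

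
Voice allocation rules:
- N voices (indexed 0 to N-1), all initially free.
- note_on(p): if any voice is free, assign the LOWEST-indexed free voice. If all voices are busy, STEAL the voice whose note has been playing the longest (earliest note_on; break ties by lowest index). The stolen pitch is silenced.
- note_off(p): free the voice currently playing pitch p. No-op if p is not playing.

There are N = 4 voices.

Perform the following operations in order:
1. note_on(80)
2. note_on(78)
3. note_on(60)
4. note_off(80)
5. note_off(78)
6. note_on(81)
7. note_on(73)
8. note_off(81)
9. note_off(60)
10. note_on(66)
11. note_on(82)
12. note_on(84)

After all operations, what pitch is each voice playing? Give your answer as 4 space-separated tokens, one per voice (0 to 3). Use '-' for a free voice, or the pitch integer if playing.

Op 1: note_on(80): voice 0 is free -> assigned | voices=[80 - - -]
Op 2: note_on(78): voice 1 is free -> assigned | voices=[80 78 - -]
Op 3: note_on(60): voice 2 is free -> assigned | voices=[80 78 60 -]
Op 4: note_off(80): free voice 0 | voices=[- 78 60 -]
Op 5: note_off(78): free voice 1 | voices=[- - 60 -]
Op 6: note_on(81): voice 0 is free -> assigned | voices=[81 - 60 -]
Op 7: note_on(73): voice 1 is free -> assigned | voices=[81 73 60 -]
Op 8: note_off(81): free voice 0 | voices=[- 73 60 -]
Op 9: note_off(60): free voice 2 | voices=[- 73 - -]
Op 10: note_on(66): voice 0 is free -> assigned | voices=[66 73 - -]
Op 11: note_on(82): voice 2 is free -> assigned | voices=[66 73 82 -]
Op 12: note_on(84): voice 3 is free -> assigned | voices=[66 73 82 84]

Answer: 66 73 82 84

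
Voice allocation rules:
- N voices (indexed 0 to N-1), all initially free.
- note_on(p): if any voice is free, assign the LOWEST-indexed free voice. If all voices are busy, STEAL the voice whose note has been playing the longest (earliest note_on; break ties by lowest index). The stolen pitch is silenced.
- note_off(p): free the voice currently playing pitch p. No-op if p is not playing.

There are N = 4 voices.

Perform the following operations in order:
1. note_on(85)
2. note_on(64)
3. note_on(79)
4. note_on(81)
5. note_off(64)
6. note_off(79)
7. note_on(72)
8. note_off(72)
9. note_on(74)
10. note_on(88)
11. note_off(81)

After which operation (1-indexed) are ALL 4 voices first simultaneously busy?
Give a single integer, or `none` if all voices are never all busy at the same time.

Op 1: note_on(85): voice 0 is free -> assigned | voices=[85 - - -]
Op 2: note_on(64): voice 1 is free -> assigned | voices=[85 64 - -]
Op 3: note_on(79): voice 2 is free -> assigned | voices=[85 64 79 -]
Op 4: note_on(81): voice 3 is free -> assigned | voices=[85 64 79 81]
Op 5: note_off(64): free voice 1 | voices=[85 - 79 81]
Op 6: note_off(79): free voice 2 | voices=[85 - - 81]
Op 7: note_on(72): voice 1 is free -> assigned | voices=[85 72 - 81]
Op 8: note_off(72): free voice 1 | voices=[85 - - 81]
Op 9: note_on(74): voice 1 is free -> assigned | voices=[85 74 - 81]
Op 10: note_on(88): voice 2 is free -> assigned | voices=[85 74 88 81]
Op 11: note_off(81): free voice 3 | voices=[85 74 88 -]

Answer: 4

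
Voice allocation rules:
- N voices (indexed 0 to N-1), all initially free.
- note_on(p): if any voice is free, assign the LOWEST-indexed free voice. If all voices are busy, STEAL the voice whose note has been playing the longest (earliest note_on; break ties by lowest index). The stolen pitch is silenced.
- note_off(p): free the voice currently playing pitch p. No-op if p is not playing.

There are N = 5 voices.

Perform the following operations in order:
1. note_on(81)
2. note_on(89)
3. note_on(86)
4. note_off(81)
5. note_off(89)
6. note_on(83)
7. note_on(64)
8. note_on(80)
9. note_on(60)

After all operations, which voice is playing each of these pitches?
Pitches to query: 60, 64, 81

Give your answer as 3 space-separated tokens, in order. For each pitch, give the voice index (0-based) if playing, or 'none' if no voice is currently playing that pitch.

Op 1: note_on(81): voice 0 is free -> assigned | voices=[81 - - - -]
Op 2: note_on(89): voice 1 is free -> assigned | voices=[81 89 - - -]
Op 3: note_on(86): voice 2 is free -> assigned | voices=[81 89 86 - -]
Op 4: note_off(81): free voice 0 | voices=[- 89 86 - -]
Op 5: note_off(89): free voice 1 | voices=[- - 86 - -]
Op 6: note_on(83): voice 0 is free -> assigned | voices=[83 - 86 - -]
Op 7: note_on(64): voice 1 is free -> assigned | voices=[83 64 86 - -]
Op 8: note_on(80): voice 3 is free -> assigned | voices=[83 64 86 80 -]
Op 9: note_on(60): voice 4 is free -> assigned | voices=[83 64 86 80 60]

Answer: 4 1 none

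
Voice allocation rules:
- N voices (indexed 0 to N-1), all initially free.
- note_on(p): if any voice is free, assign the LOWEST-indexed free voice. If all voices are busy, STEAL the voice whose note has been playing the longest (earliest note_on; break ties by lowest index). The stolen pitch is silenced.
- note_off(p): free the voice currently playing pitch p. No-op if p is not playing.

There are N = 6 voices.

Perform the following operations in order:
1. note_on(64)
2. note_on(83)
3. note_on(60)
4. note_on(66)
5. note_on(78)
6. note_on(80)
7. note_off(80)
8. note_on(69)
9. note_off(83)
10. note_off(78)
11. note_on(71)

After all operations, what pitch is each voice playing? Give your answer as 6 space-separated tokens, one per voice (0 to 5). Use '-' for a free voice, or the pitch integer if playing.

Answer: 64 71 60 66 - 69

Derivation:
Op 1: note_on(64): voice 0 is free -> assigned | voices=[64 - - - - -]
Op 2: note_on(83): voice 1 is free -> assigned | voices=[64 83 - - - -]
Op 3: note_on(60): voice 2 is free -> assigned | voices=[64 83 60 - - -]
Op 4: note_on(66): voice 3 is free -> assigned | voices=[64 83 60 66 - -]
Op 5: note_on(78): voice 4 is free -> assigned | voices=[64 83 60 66 78 -]
Op 6: note_on(80): voice 5 is free -> assigned | voices=[64 83 60 66 78 80]
Op 7: note_off(80): free voice 5 | voices=[64 83 60 66 78 -]
Op 8: note_on(69): voice 5 is free -> assigned | voices=[64 83 60 66 78 69]
Op 9: note_off(83): free voice 1 | voices=[64 - 60 66 78 69]
Op 10: note_off(78): free voice 4 | voices=[64 - 60 66 - 69]
Op 11: note_on(71): voice 1 is free -> assigned | voices=[64 71 60 66 - 69]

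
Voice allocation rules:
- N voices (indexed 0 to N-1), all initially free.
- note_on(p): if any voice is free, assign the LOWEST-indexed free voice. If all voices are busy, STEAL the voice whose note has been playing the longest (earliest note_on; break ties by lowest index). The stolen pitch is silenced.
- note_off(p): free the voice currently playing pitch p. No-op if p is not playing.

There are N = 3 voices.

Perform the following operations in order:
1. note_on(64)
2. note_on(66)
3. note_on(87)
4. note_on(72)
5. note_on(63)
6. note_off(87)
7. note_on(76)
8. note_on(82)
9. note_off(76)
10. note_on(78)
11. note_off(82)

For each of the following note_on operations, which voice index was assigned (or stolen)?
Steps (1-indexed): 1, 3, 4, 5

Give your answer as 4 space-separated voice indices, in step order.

Answer: 0 2 0 1

Derivation:
Op 1: note_on(64): voice 0 is free -> assigned | voices=[64 - -]
Op 2: note_on(66): voice 1 is free -> assigned | voices=[64 66 -]
Op 3: note_on(87): voice 2 is free -> assigned | voices=[64 66 87]
Op 4: note_on(72): all voices busy, STEAL voice 0 (pitch 64, oldest) -> assign | voices=[72 66 87]
Op 5: note_on(63): all voices busy, STEAL voice 1 (pitch 66, oldest) -> assign | voices=[72 63 87]
Op 6: note_off(87): free voice 2 | voices=[72 63 -]
Op 7: note_on(76): voice 2 is free -> assigned | voices=[72 63 76]
Op 8: note_on(82): all voices busy, STEAL voice 0 (pitch 72, oldest) -> assign | voices=[82 63 76]
Op 9: note_off(76): free voice 2 | voices=[82 63 -]
Op 10: note_on(78): voice 2 is free -> assigned | voices=[82 63 78]
Op 11: note_off(82): free voice 0 | voices=[- 63 78]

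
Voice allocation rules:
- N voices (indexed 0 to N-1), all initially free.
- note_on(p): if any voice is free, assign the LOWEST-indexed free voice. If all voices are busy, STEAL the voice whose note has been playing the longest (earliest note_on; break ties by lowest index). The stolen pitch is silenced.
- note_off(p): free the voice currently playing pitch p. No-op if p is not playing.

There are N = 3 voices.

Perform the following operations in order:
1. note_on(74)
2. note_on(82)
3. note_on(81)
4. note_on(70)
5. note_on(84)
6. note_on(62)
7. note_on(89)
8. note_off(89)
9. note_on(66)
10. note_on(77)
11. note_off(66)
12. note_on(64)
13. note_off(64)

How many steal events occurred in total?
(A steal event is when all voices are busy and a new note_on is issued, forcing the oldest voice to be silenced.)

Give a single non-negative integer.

Answer: 5

Derivation:
Op 1: note_on(74): voice 0 is free -> assigned | voices=[74 - -]
Op 2: note_on(82): voice 1 is free -> assigned | voices=[74 82 -]
Op 3: note_on(81): voice 2 is free -> assigned | voices=[74 82 81]
Op 4: note_on(70): all voices busy, STEAL voice 0 (pitch 74, oldest) -> assign | voices=[70 82 81]
Op 5: note_on(84): all voices busy, STEAL voice 1 (pitch 82, oldest) -> assign | voices=[70 84 81]
Op 6: note_on(62): all voices busy, STEAL voice 2 (pitch 81, oldest) -> assign | voices=[70 84 62]
Op 7: note_on(89): all voices busy, STEAL voice 0 (pitch 70, oldest) -> assign | voices=[89 84 62]
Op 8: note_off(89): free voice 0 | voices=[- 84 62]
Op 9: note_on(66): voice 0 is free -> assigned | voices=[66 84 62]
Op 10: note_on(77): all voices busy, STEAL voice 1 (pitch 84, oldest) -> assign | voices=[66 77 62]
Op 11: note_off(66): free voice 0 | voices=[- 77 62]
Op 12: note_on(64): voice 0 is free -> assigned | voices=[64 77 62]
Op 13: note_off(64): free voice 0 | voices=[- 77 62]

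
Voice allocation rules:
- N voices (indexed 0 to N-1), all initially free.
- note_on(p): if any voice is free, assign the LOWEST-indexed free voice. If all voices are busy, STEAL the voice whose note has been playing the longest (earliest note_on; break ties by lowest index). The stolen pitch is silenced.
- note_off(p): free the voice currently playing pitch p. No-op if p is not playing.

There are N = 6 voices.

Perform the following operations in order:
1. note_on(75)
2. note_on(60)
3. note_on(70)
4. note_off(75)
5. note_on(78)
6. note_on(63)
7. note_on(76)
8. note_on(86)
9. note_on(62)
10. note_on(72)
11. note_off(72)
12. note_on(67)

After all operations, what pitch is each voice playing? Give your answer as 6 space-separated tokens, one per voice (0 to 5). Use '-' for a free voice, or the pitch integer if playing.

Op 1: note_on(75): voice 0 is free -> assigned | voices=[75 - - - - -]
Op 2: note_on(60): voice 1 is free -> assigned | voices=[75 60 - - - -]
Op 3: note_on(70): voice 2 is free -> assigned | voices=[75 60 70 - - -]
Op 4: note_off(75): free voice 0 | voices=[- 60 70 - - -]
Op 5: note_on(78): voice 0 is free -> assigned | voices=[78 60 70 - - -]
Op 6: note_on(63): voice 3 is free -> assigned | voices=[78 60 70 63 - -]
Op 7: note_on(76): voice 4 is free -> assigned | voices=[78 60 70 63 76 -]
Op 8: note_on(86): voice 5 is free -> assigned | voices=[78 60 70 63 76 86]
Op 9: note_on(62): all voices busy, STEAL voice 1 (pitch 60, oldest) -> assign | voices=[78 62 70 63 76 86]
Op 10: note_on(72): all voices busy, STEAL voice 2 (pitch 70, oldest) -> assign | voices=[78 62 72 63 76 86]
Op 11: note_off(72): free voice 2 | voices=[78 62 - 63 76 86]
Op 12: note_on(67): voice 2 is free -> assigned | voices=[78 62 67 63 76 86]

Answer: 78 62 67 63 76 86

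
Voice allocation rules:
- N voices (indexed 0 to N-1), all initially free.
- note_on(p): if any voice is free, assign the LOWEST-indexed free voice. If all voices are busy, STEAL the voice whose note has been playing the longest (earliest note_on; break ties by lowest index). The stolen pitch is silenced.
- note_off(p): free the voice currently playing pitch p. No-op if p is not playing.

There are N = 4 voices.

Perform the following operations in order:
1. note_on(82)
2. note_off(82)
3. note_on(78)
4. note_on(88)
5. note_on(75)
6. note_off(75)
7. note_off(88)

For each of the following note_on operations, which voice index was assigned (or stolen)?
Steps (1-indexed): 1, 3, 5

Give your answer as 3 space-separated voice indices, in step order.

Op 1: note_on(82): voice 0 is free -> assigned | voices=[82 - - -]
Op 2: note_off(82): free voice 0 | voices=[- - - -]
Op 3: note_on(78): voice 0 is free -> assigned | voices=[78 - - -]
Op 4: note_on(88): voice 1 is free -> assigned | voices=[78 88 - -]
Op 5: note_on(75): voice 2 is free -> assigned | voices=[78 88 75 -]
Op 6: note_off(75): free voice 2 | voices=[78 88 - -]
Op 7: note_off(88): free voice 1 | voices=[78 - - -]

Answer: 0 0 2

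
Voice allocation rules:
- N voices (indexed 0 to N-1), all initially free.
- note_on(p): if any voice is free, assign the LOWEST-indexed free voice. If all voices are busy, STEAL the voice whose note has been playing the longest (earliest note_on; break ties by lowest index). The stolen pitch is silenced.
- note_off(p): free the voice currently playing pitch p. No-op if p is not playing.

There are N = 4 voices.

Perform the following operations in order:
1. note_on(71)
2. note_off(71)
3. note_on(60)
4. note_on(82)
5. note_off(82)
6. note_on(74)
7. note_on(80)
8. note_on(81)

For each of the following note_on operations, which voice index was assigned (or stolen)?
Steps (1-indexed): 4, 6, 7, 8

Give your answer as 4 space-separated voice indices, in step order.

Answer: 1 1 2 3

Derivation:
Op 1: note_on(71): voice 0 is free -> assigned | voices=[71 - - -]
Op 2: note_off(71): free voice 0 | voices=[- - - -]
Op 3: note_on(60): voice 0 is free -> assigned | voices=[60 - - -]
Op 4: note_on(82): voice 1 is free -> assigned | voices=[60 82 - -]
Op 5: note_off(82): free voice 1 | voices=[60 - - -]
Op 6: note_on(74): voice 1 is free -> assigned | voices=[60 74 - -]
Op 7: note_on(80): voice 2 is free -> assigned | voices=[60 74 80 -]
Op 8: note_on(81): voice 3 is free -> assigned | voices=[60 74 80 81]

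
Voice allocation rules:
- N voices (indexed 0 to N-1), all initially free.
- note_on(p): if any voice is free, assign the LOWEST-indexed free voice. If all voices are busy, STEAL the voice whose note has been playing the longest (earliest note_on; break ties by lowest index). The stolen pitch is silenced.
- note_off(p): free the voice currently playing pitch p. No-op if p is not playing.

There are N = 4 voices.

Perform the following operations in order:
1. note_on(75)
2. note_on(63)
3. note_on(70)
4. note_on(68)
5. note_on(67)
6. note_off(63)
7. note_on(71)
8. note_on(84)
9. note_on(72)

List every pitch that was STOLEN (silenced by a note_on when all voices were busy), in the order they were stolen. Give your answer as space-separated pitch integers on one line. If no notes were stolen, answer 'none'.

Op 1: note_on(75): voice 0 is free -> assigned | voices=[75 - - -]
Op 2: note_on(63): voice 1 is free -> assigned | voices=[75 63 - -]
Op 3: note_on(70): voice 2 is free -> assigned | voices=[75 63 70 -]
Op 4: note_on(68): voice 3 is free -> assigned | voices=[75 63 70 68]
Op 5: note_on(67): all voices busy, STEAL voice 0 (pitch 75, oldest) -> assign | voices=[67 63 70 68]
Op 6: note_off(63): free voice 1 | voices=[67 - 70 68]
Op 7: note_on(71): voice 1 is free -> assigned | voices=[67 71 70 68]
Op 8: note_on(84): all voices busy, STEAL voice 2 (pitch 70, oldest) -> assign | voices=[67 71 84 68]
Op 9: note_on(72): all voices busy, STEAL voice 3 (pitch 68, oldest) -> assign | voices=[67 71 84 72]

Answer: 75 70 68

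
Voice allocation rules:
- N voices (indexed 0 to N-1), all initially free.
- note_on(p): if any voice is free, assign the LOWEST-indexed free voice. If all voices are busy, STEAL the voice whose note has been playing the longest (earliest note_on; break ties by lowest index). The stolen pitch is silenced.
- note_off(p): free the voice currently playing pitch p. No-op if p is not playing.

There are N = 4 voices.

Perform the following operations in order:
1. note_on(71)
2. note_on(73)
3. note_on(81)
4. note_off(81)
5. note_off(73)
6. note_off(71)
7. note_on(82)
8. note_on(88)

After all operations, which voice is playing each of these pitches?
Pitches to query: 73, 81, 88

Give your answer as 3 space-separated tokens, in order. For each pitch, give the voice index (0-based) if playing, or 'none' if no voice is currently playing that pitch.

Op 1: note_on(71): voice 0 is free -> assigned | voices=[71 - - -]
Op 2: note_on(73): voice 1 is free -> assigned | voices=[71 73 - -]
Op 3: note_on(81): voice 2 is free -> assigned | voices=[71 73 81 -]
Op 4: note_off(81): free voice 2 | voices=[71 73 - -]
Op 5: note_off(73): free voice 1 | voices=[71 - - -]
Op 6: note_off(71): free voice 0 | voices=[- - - -]
Op 7: note_on(82): voice 0 is free -> assigned | voices=[82 - - -]
Op 8: note_on(88): voice 1 is free -> assigned | voices=[82 88 - -]

Answer: none none 1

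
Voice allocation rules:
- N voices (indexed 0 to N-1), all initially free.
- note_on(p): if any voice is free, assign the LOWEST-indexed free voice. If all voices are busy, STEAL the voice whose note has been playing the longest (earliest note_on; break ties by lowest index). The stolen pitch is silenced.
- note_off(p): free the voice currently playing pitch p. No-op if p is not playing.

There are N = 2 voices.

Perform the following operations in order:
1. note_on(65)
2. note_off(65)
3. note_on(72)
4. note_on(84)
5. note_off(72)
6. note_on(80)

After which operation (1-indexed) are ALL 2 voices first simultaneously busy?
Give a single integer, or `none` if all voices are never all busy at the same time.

Op 1: note_on(65): voice 0 is free -> assigned | voices=[65 -]
Op 2: note_off(65): free voice 0 | voices=[- -]
Op 3: note_on(72): voice 0 is free -> assigned | voices=[72 -]
Op 4: note_on(84): voice 1 is free -> assigned | voices=[72 84]
Op 5: note_off(72): free voice 0 | voices=[- 84]
Op 6: note_on(80): voice 0 is free -> assigned | voices=[80 84]

Answer: 4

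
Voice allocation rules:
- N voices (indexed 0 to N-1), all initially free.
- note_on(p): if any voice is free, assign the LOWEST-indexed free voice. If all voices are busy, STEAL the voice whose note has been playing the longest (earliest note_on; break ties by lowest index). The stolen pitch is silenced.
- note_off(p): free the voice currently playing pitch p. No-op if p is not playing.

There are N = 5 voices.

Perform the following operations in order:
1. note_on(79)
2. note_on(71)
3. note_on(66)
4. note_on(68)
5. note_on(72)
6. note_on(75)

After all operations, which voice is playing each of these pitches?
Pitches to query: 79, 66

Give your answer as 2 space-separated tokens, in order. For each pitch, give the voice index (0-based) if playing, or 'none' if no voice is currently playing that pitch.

Op 1: note_on(79): voice 0 is free -> assigned | voices=[79 - - - -]
Op 2: note_on(71): voice 1 is free -> assigned | voices=[79 71 - - -]
Op 3: note_on(66): voice 2 is free -> assigned | voices=[79 71 66 - -]
Op 4: note_on(68): voice 3 is free -> assigned | voices=[79 71 66 68 -]
Op 5: note_on(72): voice 4 is free -> assigned | voices=[79 71 66 68 72]
Op 6: note_on(75): all voices busy, STEAL voice 0 (pitch 79, oldest) -> assign | voices=[75 71 66 68 72]

Answer: none 2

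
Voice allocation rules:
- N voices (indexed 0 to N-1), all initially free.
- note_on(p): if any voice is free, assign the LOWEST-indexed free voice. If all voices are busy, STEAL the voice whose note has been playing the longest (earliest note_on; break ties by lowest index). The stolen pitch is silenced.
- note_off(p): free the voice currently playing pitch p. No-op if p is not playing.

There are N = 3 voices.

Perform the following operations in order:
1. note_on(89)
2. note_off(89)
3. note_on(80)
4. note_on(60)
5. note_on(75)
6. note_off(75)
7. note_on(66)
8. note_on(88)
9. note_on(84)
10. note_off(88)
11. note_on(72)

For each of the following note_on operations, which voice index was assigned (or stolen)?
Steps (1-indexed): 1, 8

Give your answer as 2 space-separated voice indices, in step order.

Op 1: note_on(89): voice 0 is free -> assigned | voices=[89 - -]
Op 2: note_off(89): free voice 0 | voices=[- - -]
Op 3: note_on(80): voice 0 is free -> assigned | voices=[80 - -]
Op 4: note_on(60): voice 1 is free -> assigned | voices=[80 60 -]
Op 5: note_on(75): voice 2 is free -> assigned | voices=[80 60 75]
Op 6: note_off(75): free voice 2 | voices=[80 60 -]
Op 7: note_on(66): voice 2 is free -> assigned | voices=[80 60 66]
Op 8: note_on(88): all voices busy, STEAL voice 0 (pitch 80, oldest) -> assign | voices=[88 60 66]
Op 9: note_on(84): all voices busy, STEAL voice 1 (pitch 60, oldest) -> assign | voices=[88 84 66]
Op 10: note_off(88): free voice 0 | voices=[- 84 66]
Op 11: note_on(72): voice 0 is free -> assigned | voices=[72 84 66]

Answer: 0 0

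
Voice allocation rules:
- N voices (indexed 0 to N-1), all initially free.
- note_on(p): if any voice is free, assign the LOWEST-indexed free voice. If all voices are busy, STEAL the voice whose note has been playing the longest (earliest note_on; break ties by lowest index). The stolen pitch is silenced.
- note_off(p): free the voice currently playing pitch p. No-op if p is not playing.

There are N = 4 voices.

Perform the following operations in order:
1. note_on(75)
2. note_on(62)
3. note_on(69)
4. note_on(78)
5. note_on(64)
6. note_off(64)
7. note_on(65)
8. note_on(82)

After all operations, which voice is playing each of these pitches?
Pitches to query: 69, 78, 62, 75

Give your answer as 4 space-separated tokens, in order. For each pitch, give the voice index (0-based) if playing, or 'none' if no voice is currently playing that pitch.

Op 1: note_on(75): voice 0 is free -> assigned | voices=[75 - - -]
Op 2: note_on(62): voice 1 is free -> assigned | voices=[75 62 - -]
Op 3: note_on(69): voice 2 is free -> assigned | voices=[75 62 69 -]
Op 4: note_on(78): voice 3 is free -> assigned | voices=[75 62 69 78]
Op 5: note_on(64): all voices busy, STEAL voice 0 (pitch 75, oldest) -> assign | voices=[64 62 69 78]
Op 6: note_off(64): free voice 0 | voices=[- 62 69 78]
Op 7: note_on(65): voice 0 is free -> assigned | voices=[65 62 69 78]
Op 8: note_on(82): all voices busy, STEAL voice 1 (pitch 62, oldest) -> assign | voices=[65 82 69 78]

Answer: 2 3 none none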